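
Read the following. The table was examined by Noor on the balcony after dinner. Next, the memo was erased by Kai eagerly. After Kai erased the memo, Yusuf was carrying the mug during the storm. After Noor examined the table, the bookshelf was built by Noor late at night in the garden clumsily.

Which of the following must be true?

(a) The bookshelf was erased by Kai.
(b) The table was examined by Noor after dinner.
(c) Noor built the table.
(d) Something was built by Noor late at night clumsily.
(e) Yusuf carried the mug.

(a) Not entailed — Kai erased the memo, not the bookshelf; the bookshelf belongs to the building event.
(b) Entailed — dropping 'on the balcony' leaves a sub-description the original still satisfies.
(c) Not entailed — Noor built the bookshelf, not the table; the table belongs to the examining event.
(d) Entailed — every conjunct here is already in the original building event.
(e) Entailed — 'carry' is an activity; 'was carrying' entails that some carrying happened, so 'carried' holds.

(b), (d), (e)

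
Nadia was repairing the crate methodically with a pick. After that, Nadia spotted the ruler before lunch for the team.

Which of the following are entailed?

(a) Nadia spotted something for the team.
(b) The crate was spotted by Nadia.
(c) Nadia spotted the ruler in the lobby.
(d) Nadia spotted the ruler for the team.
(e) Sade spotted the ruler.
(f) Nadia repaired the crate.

(a), (d)

(a) Entailed — dropping 'before lunch' and generalizing the patient leaves a sub-description the original still satisfies.
(b) Not entailed — Nadia spotted the ruler, not the crate; the crate belongs to the repairing event.
(c) Not entailed — 'in the lobby' adds information not in the original event.
(d) Entailed — dropping 'before lunch' leaves a sub-description the original still satisfies.
(e) Not entailed — the passage has Nadia spotting the ruler, not Sade.
(f) Not entailed — 'was repairing' is progressive on an accomplishment; it does not entail the completed 'repaired'.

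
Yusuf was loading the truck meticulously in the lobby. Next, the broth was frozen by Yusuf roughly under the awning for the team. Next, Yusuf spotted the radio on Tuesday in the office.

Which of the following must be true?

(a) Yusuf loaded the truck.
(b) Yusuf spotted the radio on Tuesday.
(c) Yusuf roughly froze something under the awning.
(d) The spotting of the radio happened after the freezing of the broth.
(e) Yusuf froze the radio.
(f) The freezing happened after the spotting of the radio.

(a) Not entailed — 'was loading' is progressive on an accomplishment; it does not entail the completed 'loaded'.
(b) Entailed — the original entails any weakening of itself; this just drops 'in the office'.
(c) Entailed — this follows by dropping conjuncts from the freezing event's description.
(d) Entailed — the narrative places the freezing before the spotting.
(e) Not entailed — Yusuf froze the broth, not the radio; the radio belongs to the spotting event.
(f) Not entailed — the narrative places the freezing before the spotting, not after.

(b), (c), (d)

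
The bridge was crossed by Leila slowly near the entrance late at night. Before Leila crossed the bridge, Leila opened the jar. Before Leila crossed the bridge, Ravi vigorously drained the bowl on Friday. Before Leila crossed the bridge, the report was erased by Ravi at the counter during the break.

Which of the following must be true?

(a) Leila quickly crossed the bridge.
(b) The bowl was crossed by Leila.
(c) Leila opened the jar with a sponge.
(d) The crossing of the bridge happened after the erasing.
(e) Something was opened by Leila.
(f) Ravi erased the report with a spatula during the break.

(a) Not entailed — 'quickly' adds a manner not in (and inconsistent with) the original.
(b) Not entailed — Leila crossed the bridge, not the bowl; the bowl belongs to the draining event.
(c) Not entailed — 'with a sponge' adds information not in the original event.
(d) Entailed — the narrative places the erasing before the crossing.
(e) Entailed — every conjunct here is already in the original opening event.
(f) Not entailed — 'with a spatula' adds information not in the original event.

(d), (e)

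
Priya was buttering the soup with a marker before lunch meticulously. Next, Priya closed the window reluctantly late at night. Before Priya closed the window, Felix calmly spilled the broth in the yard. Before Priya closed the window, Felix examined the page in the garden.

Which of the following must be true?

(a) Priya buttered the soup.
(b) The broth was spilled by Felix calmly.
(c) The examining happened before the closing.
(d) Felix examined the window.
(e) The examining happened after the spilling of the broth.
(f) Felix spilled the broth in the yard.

(a) Not entailed — 'was buttering' is progressive on an accomplishment; it does not entail the completed 'buttered'.
(b) Entailed — this follows by dropping conjuncts from the spilling event's description.
(c) Entailed — the narrative places the examining before the closing.
(d) Not entailed — Felix examined the page, not the window; the window belongs to the closing event.
(e) Not entailed — the narrative doesn't order the spilling relative to the examining.
(f) Entailed — this follows by dropping conjuncts from the spilling event's description.

(b), (c), (f)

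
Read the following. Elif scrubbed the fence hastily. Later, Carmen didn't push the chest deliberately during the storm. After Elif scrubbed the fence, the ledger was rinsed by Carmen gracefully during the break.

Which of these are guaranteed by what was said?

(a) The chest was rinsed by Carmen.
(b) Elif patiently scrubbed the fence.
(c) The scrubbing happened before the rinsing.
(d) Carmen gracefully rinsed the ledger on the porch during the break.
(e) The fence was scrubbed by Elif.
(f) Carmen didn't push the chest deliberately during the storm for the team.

(a) Not entailed — Carmen rinsed the ledger, not the chest; the chest belongs to the pushing event.
(b) Not entailed — 'patiently' adds a manner not in (and inconsistent with) the original.
(c) Entailed — the narrative places the scrubbing before the rinsing.
(d) Not entailed — 'on the porch' adds information not in the original event.
(e) Entailed — this follows by dropping conjuncts from the scrubbing event's description.
(f) Entailed — under negation, adding a further restriction is entailed: if no such pushing event occurred, none occurred for the team either.

(c), (e), (f)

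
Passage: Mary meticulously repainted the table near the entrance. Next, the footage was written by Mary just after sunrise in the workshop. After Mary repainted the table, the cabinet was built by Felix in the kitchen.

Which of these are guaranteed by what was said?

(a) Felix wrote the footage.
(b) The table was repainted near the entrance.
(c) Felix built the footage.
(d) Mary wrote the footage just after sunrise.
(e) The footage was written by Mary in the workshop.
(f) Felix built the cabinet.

(b), (d), (e), (f)

(a) Not entailed — the passage has Mary writing the footage, not Felix.
(b) Entailed — dropping 'meticulously' and generalizing the agent leaves a sub-description the original still satisfies.
(c) Not entailed — Felix built the cabinet, not the footage; the footage belongs to the writing event.
(d) Entailed — the original entails any weakening of itself; this just drops 'in the workshop'.
(e) Entailed — this follows by dropping conjuncts from the writing event's description.
(f) Entailed — dropping 'in the kitchen' leaves a sub-description the original still satisfies.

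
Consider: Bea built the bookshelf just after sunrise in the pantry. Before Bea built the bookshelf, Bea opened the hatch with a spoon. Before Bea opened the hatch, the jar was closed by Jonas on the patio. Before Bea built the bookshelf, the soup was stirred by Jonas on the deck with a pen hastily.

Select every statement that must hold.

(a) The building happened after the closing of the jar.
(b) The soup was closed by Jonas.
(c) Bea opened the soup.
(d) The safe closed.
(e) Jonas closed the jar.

(a), (e)

(a) Entailed — the narrative places the closing before the building.
(b) Not entailed — Jonas closed the jar, not the soup; the soup belongs to the stirring event.
(c) Not entailed — Bea opened the hatch, not the soup; the soup belongs to the stirring event.
(d) Not entailed — the jar is what closed, not the safe.
(e) Entailed — every conjunct here is already in the original closing event.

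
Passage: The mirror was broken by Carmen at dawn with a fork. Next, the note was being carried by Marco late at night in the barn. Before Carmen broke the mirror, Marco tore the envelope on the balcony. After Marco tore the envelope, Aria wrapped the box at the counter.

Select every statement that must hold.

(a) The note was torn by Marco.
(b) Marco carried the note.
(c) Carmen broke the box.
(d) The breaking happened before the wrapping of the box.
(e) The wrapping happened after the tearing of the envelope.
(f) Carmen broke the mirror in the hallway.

(b), (e)

(a) Not entailed — Marco tore the envelope, not the note; the note belongs to the carrying event.
(b) Entailed — 'carry' is an activity; 'was carrying' entails that some carrying happened, so 'carried' holds.
(c) Not entailed — Carmen broke the mirror, not the box; the box belongs to the wrapping event.
(d) Not entailed — the narrative doesn't order the breaking relative to the wrapping.
(e) Entailed — the narrative places the tearing before the wrapping.
(f) Not entailed — 'in the hallway' adds information not in the original event.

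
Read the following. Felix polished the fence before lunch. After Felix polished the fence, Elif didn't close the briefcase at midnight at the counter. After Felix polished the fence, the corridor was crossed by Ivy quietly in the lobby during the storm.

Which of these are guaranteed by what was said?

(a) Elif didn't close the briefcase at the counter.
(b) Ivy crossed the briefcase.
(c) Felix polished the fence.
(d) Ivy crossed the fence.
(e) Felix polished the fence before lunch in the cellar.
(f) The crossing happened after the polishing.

(a) Not entailed — dropping 'at midnight' under negation is not valid — the original leaves open that Elif closed the briefcase some other way.
(b) Not entailed — Ivy crossed the corridor, not the briefcase; the briefcase belongs to the closing event.
(c) Entailed — dropping 'before lunch' leaves a sub-description the original still satisfies.
(d) Not entailed — Ivy crossed the corridor, not the fence; the fence belongs to the polishing event.
(e) Not entailed — 'in the cellar' adds information not in the original event.
(f) Entailed — the narrative places the polishing before the crossing.

(c), (f)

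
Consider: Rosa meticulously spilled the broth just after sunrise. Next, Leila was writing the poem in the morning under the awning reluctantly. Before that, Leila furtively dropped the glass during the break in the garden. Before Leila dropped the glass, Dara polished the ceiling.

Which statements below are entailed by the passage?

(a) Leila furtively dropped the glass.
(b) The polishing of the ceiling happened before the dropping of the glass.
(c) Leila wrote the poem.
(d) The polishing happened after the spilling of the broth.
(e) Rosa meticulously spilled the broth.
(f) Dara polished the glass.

(a) Entailed — the original entails any weakening of itself; this just drops 'during the break', 'in the garden'.
(b) Entailed — the narrative places the polishing before the dropping.
(c) Not entailed — 'was writing' is progressive on an accomplishment; it does not entail the completed 'wrote'.
(d) Not entailed — the narrative doesn't order the spilling relative to the polishing.
(e) Entailed — this follows by dropping conjuncts from the spilling event's description.
(f) Not entailed — Dara polished the ceiling, not the glass; the glass belongs to the dropping event.

(a), (b), (e)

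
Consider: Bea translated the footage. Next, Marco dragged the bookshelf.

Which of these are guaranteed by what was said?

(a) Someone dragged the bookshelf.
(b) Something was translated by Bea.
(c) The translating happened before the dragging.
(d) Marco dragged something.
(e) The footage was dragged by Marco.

(a) Entailed — this follows by dropping conjuncts from the dragging event's description.
(b) Entailed — this follows by dropping conjuncts from the translating event's description.
(c) Entailed — the narrative places the translating before the dragging.
(d) Entailed — every conjunct here is already in the original dragging event.
(e) Not entailed — Marco dragged the bookshelf, not the footage; the footage belongs to the translating event.

(a), (b), (c), (d)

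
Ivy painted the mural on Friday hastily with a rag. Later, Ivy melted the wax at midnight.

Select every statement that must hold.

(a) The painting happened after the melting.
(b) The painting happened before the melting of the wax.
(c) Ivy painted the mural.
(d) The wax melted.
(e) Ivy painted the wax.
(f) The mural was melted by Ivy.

(a) Not entailed — the narrative places the painting before the melting, not after.
(b) Entailed — the narrative places the painting before the melting.
(c) Entailed — this follows by dropping conjuncts from the painting event's description.
(d) Entailed — 'Ivy melted the wax' is causative; it entails the inchoative 'the wax melted'.
(e) Not entailed — Ivy painted the mural, not the wax; the wax belongs to the melting event.
(f) Not entailed — Ivy melted the wax, not the mural; the mural belongs to the painting event.

(b), (c), (d)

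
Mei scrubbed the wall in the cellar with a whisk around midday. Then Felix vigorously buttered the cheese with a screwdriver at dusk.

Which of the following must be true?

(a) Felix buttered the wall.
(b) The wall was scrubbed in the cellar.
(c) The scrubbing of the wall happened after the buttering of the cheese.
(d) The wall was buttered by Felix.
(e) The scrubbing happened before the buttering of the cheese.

(b), (e)

(a) Not entailed — Felix buttered the cheese, not the wall; the wall belongs to the scrubbing event.
(b) Entailed — the original entails any weakening of itself; this just drops 'around midday', 'with a whisk' and generalizes the agent.
(c) Not entailed — the narrative places the scrubbing before the buttering, not after.
(d) Not entailed — Felix buttered the cheese, not the wall; the wall belongs to the scrubbing event.
(e) Entailed — the narrative places the scrubbing before the buttering.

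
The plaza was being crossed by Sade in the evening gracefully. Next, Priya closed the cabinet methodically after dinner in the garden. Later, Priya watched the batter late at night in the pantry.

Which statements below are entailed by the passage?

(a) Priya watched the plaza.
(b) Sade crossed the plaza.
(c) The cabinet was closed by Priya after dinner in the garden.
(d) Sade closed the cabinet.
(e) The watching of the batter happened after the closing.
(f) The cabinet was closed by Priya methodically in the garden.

(a) Not entailed — Priya watched the batter, not the plaza; the plaza belongs to the crossing event.
(b) Not entailed — 'was crossing' is progressive on an accomplishment; it does not entail the completed 'crossed'.
(c) Entailed — this follows by dropping conjuncts from the closing event's description.
(d) Not entailed — the passage has Priya closing the cabinet, not Sade.
(e) Entailed — the narrative places the closing before the watching.
(f) Entailed — every conjunct here is already in the original closing event.

(c), (e), (f)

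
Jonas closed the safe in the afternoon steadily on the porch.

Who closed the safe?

Jonas

'Jonas' marks the agent of the closing event.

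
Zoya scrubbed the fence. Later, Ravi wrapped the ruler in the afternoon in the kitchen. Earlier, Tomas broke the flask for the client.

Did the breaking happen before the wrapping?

yes

The narrative orders the breaking before the wrapping.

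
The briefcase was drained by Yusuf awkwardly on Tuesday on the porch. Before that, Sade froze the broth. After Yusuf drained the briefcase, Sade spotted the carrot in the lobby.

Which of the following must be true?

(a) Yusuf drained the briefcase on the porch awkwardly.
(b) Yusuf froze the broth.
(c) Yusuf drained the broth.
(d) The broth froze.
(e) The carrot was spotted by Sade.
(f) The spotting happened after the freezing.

(a) Entailed — dropping 'on Tuesday' leaves a sub-description the original still satisfies.
(b) Not entailed — the passage has Sade freezing the broth, not Yusuf.
(c) Not entailed — Yusuf drained the briefcase, not the broth; the broth belongs to the freezing event.
(d) Entailed — 'Sade froze the broth' is causative; it entails the inchoative 'the broth froze'.
(e) Entailed — this follows by dropping conjuncts from the spotting event's description.
(f) Entailed — the narrative places the freezing before the spotting.

(a), (d), (e), (f)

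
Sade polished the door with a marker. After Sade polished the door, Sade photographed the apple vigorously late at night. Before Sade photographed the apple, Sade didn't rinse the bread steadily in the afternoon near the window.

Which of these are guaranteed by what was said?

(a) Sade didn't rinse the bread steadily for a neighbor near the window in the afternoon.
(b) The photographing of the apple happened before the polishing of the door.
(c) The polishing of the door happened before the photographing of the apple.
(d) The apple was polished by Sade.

(a) Entailed — under negation, adding a further restriction is entailed: if no such rinsing event occurred, none occurred for a neighbor either.
(b) Not entailed — the narrative places the polishing before the photographing, not after.
(c) Entailed — the narrative places the polishing before the photographing.
(d) Not entailed — Sade polished the door, not the apple; the apple belongs to the photographing event.

(a), (c)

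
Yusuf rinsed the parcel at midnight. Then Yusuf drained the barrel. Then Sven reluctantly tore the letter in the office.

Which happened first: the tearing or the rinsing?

the rinsing

The connectives place the rinsing before the tearing.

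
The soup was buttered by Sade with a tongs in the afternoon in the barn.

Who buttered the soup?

'Sade' marks the agent of the buttering event.

Sade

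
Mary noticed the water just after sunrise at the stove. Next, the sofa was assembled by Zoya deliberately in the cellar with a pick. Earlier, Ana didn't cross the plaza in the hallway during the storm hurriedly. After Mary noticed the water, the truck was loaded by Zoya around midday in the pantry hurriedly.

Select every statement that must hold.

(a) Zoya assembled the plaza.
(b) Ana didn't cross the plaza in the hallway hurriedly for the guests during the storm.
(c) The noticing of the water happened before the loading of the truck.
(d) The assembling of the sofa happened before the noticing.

(b), (c)

(a) Not entailed — Zoya assembled the sofa, not the plaza; the plaza belongs to the crossing event.
(b) Entailed — under negation, adding a further restriction is entailed: if no such crossing event occurred, none occurred for the guests either.
(c) Entailed — the narrative places the noticing before the loading.
(d) Not entailed — the narrative places the noticing before the assembling, not after.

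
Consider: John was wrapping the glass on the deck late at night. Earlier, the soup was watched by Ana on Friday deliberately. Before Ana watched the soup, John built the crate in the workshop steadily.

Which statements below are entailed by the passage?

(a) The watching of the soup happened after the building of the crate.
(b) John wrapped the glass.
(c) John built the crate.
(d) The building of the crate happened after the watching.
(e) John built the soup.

(a), (c)

(a) Entailed — the narrative places the building before the watching.
(b) Not entailed — 'was wrapping' is progressive on an accomplishment; it does not entail the completed 'wrapped'.
(c) Entailed — every conjunct here is already in the original building event.
(d) Not entailed — the narrative places the building before the watching, not after.
(e) Not entailed — John built the crate, not the soup; the soup belongs to the watching event.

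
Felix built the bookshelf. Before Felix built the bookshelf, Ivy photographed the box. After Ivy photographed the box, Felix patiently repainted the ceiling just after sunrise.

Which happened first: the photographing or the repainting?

the photographing

The connectives place the photographing before the repainting.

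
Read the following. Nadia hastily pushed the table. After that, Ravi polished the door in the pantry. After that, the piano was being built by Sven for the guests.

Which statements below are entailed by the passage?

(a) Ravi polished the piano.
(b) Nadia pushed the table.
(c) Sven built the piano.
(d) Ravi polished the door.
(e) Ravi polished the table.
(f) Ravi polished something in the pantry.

(b), (d), (f)

(a) Not entailed — Ravi polished the door, not the piano; the piano belongs to the building event.
(b) Entailed — this follows by dropping conjuncts from the pushing event's description.
(c) Not entailed — 'was building' is progressive on an accomplishment; it does not entail the completed 'built'.
(d) Entailed — the original entails any weakening of itself; this just drops 'in the pantry'.
(e) Not entailed — Ravi polished the door, not the table; the table belongs to the pushing event.
(f) Entailed — every conjunct here is already in the original polishing event.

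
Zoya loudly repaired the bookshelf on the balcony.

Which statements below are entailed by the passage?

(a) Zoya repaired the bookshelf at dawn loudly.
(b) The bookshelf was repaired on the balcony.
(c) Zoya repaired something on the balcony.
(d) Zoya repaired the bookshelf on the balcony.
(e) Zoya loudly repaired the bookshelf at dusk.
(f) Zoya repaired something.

(a) Not entailed — 'at dawn' adds information not in the original event.
(b) Entailed — this follows by dropping conjuncts from the repairing event's description.
(c) Entailed — the original entails any weakening of itself; this just drops 'loudly' and generalizes the patient.
(d) Entailed — this follows by dropping conjuncts from the repairing event's description.
(e) Not entailed — 'at dusk' adds information not in the original event.
(f) Entailed — dropping 'loudly', 'on the balcony' and generalizing the patient leaves a sub-description the original still satisfies.

(b), (c), (d), (f)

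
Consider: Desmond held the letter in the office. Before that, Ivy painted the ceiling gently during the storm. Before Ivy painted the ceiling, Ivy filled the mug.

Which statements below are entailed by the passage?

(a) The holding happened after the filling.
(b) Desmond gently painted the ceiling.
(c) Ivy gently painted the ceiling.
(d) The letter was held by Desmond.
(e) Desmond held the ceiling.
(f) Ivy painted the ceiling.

(a) Entailed — the narrative places the filling before the holding.
(b) Not entailed — the passage has Ivy painting the ceiling, not Desmond.
(c) Entailed — every conjunct here is already in the original painting event.
(d) Entailed — this follows by dropping conjuncts from the holding event's description.
(e) Not entailed — Desmond held the letter, not the ceiling; the ceiling belongs to the painting event.
(f) Entailed — dropping 'gently', 'during the storm' leaves a sub-description the original still satisfies.

(a), (c), (d), (f)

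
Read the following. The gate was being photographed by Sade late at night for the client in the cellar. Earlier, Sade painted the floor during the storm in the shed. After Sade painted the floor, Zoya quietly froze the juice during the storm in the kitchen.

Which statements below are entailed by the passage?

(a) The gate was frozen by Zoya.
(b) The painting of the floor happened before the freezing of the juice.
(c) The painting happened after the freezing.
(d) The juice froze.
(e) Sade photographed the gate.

(b), (d)

(a) Not entailed — Zoya froze the juice, not the gate; the gate belongs to the photographing event.
(b) Entailed — the narrative places the painting before the freezing.
(c) Not entailed — the narrative places the painting before the freezing, not after.
(d) Entailed — 'Zoya froze the juice' is causative; it entails the inchoative 'the juice froze'.
(e) Not entailed — 'was photographing' is progressive on an accomplishment; it does not entail the completed 'photographed'.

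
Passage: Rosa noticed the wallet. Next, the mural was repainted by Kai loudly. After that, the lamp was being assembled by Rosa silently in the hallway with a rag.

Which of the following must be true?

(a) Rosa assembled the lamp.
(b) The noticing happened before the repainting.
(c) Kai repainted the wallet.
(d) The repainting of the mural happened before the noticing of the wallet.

(a) Not entailed — 'was assembling' is progressive on an accomplishment; it does not entail the completed 'assembled'.
(b) Entailed — the narrative places the noticing before the repainting.
(c) Not entailed — Kai repainted the mural, not the wallet; the wallet belongs to the noticing event.
(d) Not entailed — the narrative places the noticing before the repainting, not after.

(b)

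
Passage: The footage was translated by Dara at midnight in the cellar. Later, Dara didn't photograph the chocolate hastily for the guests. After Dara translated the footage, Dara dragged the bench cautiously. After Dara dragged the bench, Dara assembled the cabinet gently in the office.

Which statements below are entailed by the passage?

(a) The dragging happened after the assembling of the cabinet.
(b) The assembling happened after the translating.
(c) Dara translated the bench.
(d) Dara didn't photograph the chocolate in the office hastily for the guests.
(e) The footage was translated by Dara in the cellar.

(b), (d), (e)

(a) Not entailed — the narrative places the dragging before the assembling, not after.
(b) Entailed — the narrative places the translating before the assembling.
(c) Not entailed — Dara translated the footage, not the bench; the bench belongs to the dragging event.
(d) Entailed — under negation, adding a further restriction is entailed: if no such photographing event occurred, none occurred in the office either.
(e) Entailed — every conjunct here is already in the original translating event.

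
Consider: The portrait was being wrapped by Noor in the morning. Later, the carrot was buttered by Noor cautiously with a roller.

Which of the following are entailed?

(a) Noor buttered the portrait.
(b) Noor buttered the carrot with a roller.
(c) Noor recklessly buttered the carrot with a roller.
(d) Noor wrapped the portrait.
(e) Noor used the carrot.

(b)

(a) Not entailed — Noor buttered the carrot, not the portrait; the portrait belongs to the wrapping event.
(b) Entailed — dropping 'cautiously' leaves a sub-description the original still satisfies.
(c) Not entailed — 'recklessly' adds a manner not in (and inconsistent with) the original.
(d) Not entailed — 'was wrapping' is progressive on an accomplishment; it does not entail the completed 'wrapped'.
(e) Not entailed — the carrot is the patient, not an instrument — Noor used a roller.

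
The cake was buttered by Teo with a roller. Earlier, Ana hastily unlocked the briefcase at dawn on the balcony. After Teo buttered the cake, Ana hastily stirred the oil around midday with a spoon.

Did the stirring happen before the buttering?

The narrative orders the buttering before the stirring.

no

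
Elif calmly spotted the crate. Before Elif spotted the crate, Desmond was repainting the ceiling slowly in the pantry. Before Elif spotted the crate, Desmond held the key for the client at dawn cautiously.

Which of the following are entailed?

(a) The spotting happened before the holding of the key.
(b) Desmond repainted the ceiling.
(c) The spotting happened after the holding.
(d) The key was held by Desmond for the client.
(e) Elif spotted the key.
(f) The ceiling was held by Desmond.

(a) Not entailed — the narrative places the holding before the spotting, not after.
(b) Not entailed — 'was repainting' is progressive on an accomplishment; it does not entail the completed 'repainted'.
(c) Entailed — the narrative places the holding before the spotting.
(d) Entailed — every conjunct here is already in the original holding event.
(e) Not entailed — Elif spotted the crate, not the key; the key belongs to the holding event.
(f) Not entailed — Desmond held the key, not the ceiling; the ceiling belongs to the repainting event.

(c), (d)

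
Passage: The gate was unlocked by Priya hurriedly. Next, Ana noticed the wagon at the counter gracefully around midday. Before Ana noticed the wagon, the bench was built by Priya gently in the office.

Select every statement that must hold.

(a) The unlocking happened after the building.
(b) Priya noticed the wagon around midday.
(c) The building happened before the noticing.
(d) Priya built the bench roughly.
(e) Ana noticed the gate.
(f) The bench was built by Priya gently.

(a) Not entailed — the narrative doesn't order the building relative to the unlocking.
(b) Not entailed — the passage has Ana noticing the wagon, not Priya.
(c) Entailed — the narrative places the building before the noticing.
(d) Not entailed — 'roughly' adds a manner not in (and inconsistent with) the original.
(e) Not entailed — Ana noticed the wagon, not the gate; the gate belongs to the unlocking event.
(f) Entailed — the original entails any weakening of itself; this just drops 'in the office'.

(c), (f)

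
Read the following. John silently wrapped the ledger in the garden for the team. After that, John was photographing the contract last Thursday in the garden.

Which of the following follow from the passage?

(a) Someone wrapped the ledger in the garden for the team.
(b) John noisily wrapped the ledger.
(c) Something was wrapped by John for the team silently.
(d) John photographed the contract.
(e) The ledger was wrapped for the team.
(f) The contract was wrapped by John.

(a), (c), (e)

(a) Entailed — this follows by dropping conjuncts from the wrapping event's description.
(b) Not entailed — 'noisily' adds a manner not in (and inconsistent with) the original.
(c) Entailed — dropping 'in the garden' and generalizing the patient leaves a sub-description the original still satisfies.
(d) Not entailed — 'was photographing' is progressive on an accomplishment; it does not entail the completed 'photographed'.
(e) Entailed — this follows by dropping conjuncts from the wrapping event's description.
(f) Not entailed — John wrapped the ledger, not the contract; the contract belongs to the photographing event.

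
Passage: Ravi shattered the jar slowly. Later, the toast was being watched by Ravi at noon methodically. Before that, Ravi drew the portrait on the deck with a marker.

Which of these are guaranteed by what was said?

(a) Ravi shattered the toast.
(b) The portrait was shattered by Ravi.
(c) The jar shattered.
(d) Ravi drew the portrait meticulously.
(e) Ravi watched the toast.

(a) Not entailed — Ravi shattered the jar, not the toast; the toast belongs to the watching event.
(b) Not entailed — Ravi shattered the jar, not the portrait; the portrait belongs to the drawing event.
(c) Entailed — 'Ravi shattered the jar' is causative; it entails the inchoative 'the jar shattered'.
(d) Not entailed — 'meticulously' adds information not in the original event.
(e) Entailed — 'watch' is an activity; 'was watching' entails that some watching happened, so 'watched' holds.

(c), (e)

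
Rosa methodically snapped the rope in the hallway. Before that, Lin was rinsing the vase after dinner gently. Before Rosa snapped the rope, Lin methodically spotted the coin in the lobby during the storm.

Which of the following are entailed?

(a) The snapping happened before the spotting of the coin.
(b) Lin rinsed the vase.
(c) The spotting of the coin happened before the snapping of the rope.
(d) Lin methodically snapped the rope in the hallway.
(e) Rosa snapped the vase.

(a) Not entailed — the narrative places the spotting before the snapping, not after.
(b) Entailed — 'rinse' is an activity; 'was rinsing' entails that some rinsing happened, so 'rinsed' holds.
(c) Entailed — the narrative places the spotting before the snapping.
(d) Not entailed — the passage has Rosa snapping the rope, not Lin.
(e) Not entailed — Rosa snapped the rope, not the vase; the vase belongs to the rinsing event.

(b), (c)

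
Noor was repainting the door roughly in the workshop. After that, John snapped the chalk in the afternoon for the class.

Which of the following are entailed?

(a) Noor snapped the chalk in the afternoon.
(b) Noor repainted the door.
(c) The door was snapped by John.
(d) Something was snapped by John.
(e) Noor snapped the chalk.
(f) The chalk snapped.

(d), (f)

(a) Not entailed — the passage has John snapping the chalk, not Noor.
(b) Not entailed — 'was repainting' is progressive on an accomplishment; it does not entail the completed 'repainted'.
(c) Not entailed — John snapped the chalk, not the door; the door belongs to the repainting event.
(d) Entailed — this follows by dropping conjuncts from the snapping event's description.
(e) Not entailed — the passage has John snapping the chalk, not Noor.
(f) Entailed — 'John snapped the chalk' is causative; it entails the inchoative 'the chalk snapped'.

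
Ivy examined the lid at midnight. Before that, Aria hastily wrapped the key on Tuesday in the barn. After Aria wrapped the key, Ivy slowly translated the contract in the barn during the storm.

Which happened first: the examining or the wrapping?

The connectives place the wrapping before the examining.

the wrapping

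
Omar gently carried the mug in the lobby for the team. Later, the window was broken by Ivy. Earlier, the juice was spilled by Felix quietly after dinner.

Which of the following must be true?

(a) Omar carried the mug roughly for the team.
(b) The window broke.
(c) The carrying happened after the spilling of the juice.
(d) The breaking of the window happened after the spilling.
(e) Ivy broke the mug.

(b), (d)

(a) Not entailed — 'roughly' adds a manner not in (and inconsistent with) the original.
(b) Entailed — 'Ivy broke the window' is causative; it entails the inchoative 'the window broke'.
(c) Not entailed — the narrative doesn't order the spilling relative to the carrying.
(d) Entailed — the narrative places the spilling before the breaking.
(e) Not entailed — Ivy broke the window, not the mug; the mug belongs to the carrying event.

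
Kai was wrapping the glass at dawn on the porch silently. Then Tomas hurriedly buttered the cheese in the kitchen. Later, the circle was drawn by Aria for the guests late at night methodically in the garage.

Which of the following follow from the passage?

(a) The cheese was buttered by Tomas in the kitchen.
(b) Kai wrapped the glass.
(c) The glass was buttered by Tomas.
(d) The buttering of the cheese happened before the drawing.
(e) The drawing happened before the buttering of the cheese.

(a) Entailed — the original entails any weakening of itself; this just drops 'hurriedly'.
(b) Not entailed — 'was wrapping' is progressive on an accomplishment; it does not entail the completed 'wrapped'.
(c) Not entailed — Tomas buttered the cheese, not the glass; the glass belongs to the wrapping event.
(d) Entailed — the narrative places the buttering before the drawing.
(e) Not entailed — the narrative places the buttering before the drawing, not after.

(a), (d)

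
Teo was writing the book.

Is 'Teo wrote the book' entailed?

'was writing' is progressive; for an accomplishment like 'write the book', it doesn't entail completion.

no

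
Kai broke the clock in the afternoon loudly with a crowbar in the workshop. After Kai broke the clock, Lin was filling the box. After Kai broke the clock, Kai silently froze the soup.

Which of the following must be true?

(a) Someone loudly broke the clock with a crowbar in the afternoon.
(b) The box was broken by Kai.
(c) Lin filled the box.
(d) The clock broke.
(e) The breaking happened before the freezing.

(a) Entailed — the original entails any weakening of itself; this just drops 'in the workshop' and generalizes the agent.
(b) Not entailed — Kai broke the clock, not the box; the box belongs to the filling event.
(c) Not entailed — 'was filling' is progressive on an accomplishment; it does not entail the completed 'filled'.
(d) Entailed — 'Kai broke the clock' is causative; it entails the inchoative 'the clock broke'.
(e) Entailed — the narrative places the breaking before the freezing.

(a), (d), (e)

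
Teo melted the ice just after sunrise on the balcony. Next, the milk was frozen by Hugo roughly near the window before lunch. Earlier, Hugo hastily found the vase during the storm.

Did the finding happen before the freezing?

The narrative orders the finding before the freezing.

yes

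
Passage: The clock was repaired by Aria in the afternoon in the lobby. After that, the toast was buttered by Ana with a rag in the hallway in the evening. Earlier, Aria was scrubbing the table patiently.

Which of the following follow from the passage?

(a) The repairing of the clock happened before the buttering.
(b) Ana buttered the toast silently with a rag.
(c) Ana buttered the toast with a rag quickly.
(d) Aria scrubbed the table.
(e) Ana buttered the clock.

(a), (d)

(a) Entailed — the narrative places the repairing before the buttering.
(b) Not entailed — 'silently' adds information not in the original event.
(c) Not entailed — 'quickly' adds information not in the original event.
(d) Entailed — 'scrub' is an activity; 'was scrubbing' entails that some scrubbing happened, so 'scrubbed' holds.
(e) Not entailed — Ana buttered the toast, not the clock; the clock belongs to the repairing event.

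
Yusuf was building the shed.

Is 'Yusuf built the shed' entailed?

'was building' is progressive; for an accomplishment like 'build the shed', it doesn't entail completion.

no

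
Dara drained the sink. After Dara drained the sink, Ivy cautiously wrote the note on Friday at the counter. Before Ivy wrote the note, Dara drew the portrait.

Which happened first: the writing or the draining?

The connectives place the draining before the writing.

the draining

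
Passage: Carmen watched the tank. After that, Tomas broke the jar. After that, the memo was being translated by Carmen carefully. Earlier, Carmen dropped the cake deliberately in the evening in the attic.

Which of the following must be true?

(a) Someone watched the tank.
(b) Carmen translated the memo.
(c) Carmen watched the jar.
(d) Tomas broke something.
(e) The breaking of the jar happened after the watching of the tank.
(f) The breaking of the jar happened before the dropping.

(a), (d), (e)

(a) Entailed — the original entails any weakening of itself; this just generalizes the agent.
(b) Not entailed — 'was translating' is progressive on an accomplishment; it does not entail the completed 'translated'.
(c) Not entailed — Carmen watched the tank, not the jar; the jar belongs to the breaking event.
(d) Entailed — the original entails any weakening of itself; this just generalizes the patient.
(e) Entailed — the narrative places the watching before the breaking.
(f) Not entailed — the narrative doesn't order the breaking relative to the dropping.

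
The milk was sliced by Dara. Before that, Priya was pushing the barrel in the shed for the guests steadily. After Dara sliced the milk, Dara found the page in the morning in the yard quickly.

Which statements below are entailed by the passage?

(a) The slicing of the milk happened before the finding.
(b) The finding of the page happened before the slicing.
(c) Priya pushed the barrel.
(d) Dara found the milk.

(a), (c)

(a) Entailed — the narrative places the slicing before the finding.
(b) Not entailed — the narrative places the slicing before the finding, not after.
(c) Entailed — 'push' is an activity; 'was pushing' entails that some pushing happened, so 'pushed' holds.
(d) Not entailed — Dara found the page, not the milk; the milk belongs to the slicing event.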